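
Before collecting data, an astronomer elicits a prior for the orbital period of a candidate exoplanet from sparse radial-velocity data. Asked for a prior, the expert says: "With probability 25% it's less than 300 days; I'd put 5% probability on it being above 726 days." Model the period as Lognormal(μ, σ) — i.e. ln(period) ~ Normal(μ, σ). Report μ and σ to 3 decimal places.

μ ≈ 5.961, σ ≈ 0.381

If T ~ Lognormal(μ,σ) then ln T ~ Normal(μ,σ), so the p-quantile of ln T is μ + z_p·σ.
ln(300) = 5.704 and ln(726) = 6.588; z_{0.25} = -0.6745, z_{0.95} = 1.645.
σ = (6.588 − 5.704)/(1.645 − (-0.6745)) = 0.381.
μ = 5.704 − (-0.6745)·0.381 = 5.961.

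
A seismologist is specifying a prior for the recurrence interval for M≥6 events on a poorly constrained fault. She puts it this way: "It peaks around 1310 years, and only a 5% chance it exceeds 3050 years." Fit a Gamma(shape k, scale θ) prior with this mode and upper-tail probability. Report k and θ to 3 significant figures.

k ≈ 4.83, θ ≈ 342

Gamma(k,θ) with k>1 has mode (k−1)θ, so θ = 1310/(k−1).
Need P(X < 3050) = 0.95 with θ tied to k this way. Start at k = 2, θ = 1310: P(X<3050) ≈ 0.676.
Too low — raise k to concentrate. Iterating converges to k ≈ 4.83.
Then θ = 1310/(4.83−1) ≈ 342.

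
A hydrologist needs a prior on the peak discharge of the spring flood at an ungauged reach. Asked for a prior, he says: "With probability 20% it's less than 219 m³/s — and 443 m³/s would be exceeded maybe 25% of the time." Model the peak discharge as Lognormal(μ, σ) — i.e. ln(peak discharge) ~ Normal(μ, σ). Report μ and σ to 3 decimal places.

μ ≈ 5.780, σ ≈ 0.465

If T ~ Lognormal(μ,σ) then ln T ~ Normal(μ,σ), so the p-quantile of ln T is μ + z_p·σ.
ln(219) = 5.389 and ln(443) = 6.094; z_{0.2} = -0.8416, z_{0.75} = 0.6745.
σ = (6.094 − 5.389)/(0.6745 − (-0.8416)) = 0.465.
μ = 5.389 − (-0.8416)·0.465 = 5.780.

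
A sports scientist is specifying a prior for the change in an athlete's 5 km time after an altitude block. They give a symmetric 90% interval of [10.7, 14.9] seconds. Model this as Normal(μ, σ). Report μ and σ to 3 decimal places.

μ = 12.800, σ = 1.277

A symmetric 90% interval runs μ ± z·σ with z = 1.645.
Half-width = 2.1, so σ = 2.1/1.645 = 1.277.
μ is the interval midpoint, 12.800.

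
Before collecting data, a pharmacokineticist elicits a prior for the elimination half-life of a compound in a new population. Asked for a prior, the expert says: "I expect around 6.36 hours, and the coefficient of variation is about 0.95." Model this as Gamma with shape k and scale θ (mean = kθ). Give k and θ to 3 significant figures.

For Gamma(k, scale θ): mean = kθ, variance = kθ², so CV = 1/√k.
CV = 0.95, hence k = 1/CV² = 1.11.
Then θ = mean/k = 6.36/1.11 = 5.74.

k ≈ 1.11, θ ≈ 5.74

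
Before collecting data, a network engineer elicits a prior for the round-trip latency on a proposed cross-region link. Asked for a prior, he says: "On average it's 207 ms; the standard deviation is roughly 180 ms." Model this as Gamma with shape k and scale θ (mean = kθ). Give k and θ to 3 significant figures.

For Gamma(k, scale θ): mean = kθ, variance = kθ², so CV = 1/√k.
CV = SD/mean = 180/207 = 0.8696, hence k = 1/CV² = 1.32.
Then θ = mean/k = 207/1.32 = 157.

k ≈ 1.32, θ ≈ 157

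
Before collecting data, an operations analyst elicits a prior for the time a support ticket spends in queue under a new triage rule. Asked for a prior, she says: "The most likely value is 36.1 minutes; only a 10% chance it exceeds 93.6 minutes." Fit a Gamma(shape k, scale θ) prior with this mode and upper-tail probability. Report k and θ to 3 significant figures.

k ≈ 3.11, θ ≈ 17.1

Gamma(k,θ) with k>1 has mode (k−1)θ, so θ = 36.1/(k−1).
Need P(X < 93.6) = 0.9 with θ tied to k this way. Start at k = 2, θ = 36.1: P(X<93.6) ≈ 0.731.
Too low — raise k to concentrate. Iterating converges to k ≈ 3.11.
Then θ = 36.1/(3.11−1) ≈ 17.1.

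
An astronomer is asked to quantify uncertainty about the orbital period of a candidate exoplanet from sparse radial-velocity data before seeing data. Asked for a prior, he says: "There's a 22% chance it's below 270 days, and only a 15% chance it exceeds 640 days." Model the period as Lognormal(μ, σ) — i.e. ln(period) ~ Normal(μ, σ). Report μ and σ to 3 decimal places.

If T ~ Lognormal(μ,σ) then ln T ~ Normal(μ,σ), so the p-quantile of ln T is μ + z_p·σ.
ln(270) = 5.598 and ln(640) = 6.461; z_{0.22} = -0.7722, z_{0.85} = 1.036.
σ = (6.461 − 5.598)/(1.036 − (-0.7722)) = 0.477.
μ = 5.598 − (-0.7722)·0.477 = 5.967.

μ ≈ 5.967, σ ≈ 0.477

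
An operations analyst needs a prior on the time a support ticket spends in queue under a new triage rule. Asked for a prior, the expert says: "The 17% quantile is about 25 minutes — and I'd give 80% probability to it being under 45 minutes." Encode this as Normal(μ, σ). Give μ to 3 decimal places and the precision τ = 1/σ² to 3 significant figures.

The p-quantile of Normal(μ,σ) is μ + z_p·σ, with z_{0.17} = -0.9542 and z_{0.8} = 0.8416.
Eliminate σ: μ = (z₂·x₁ − z₁·x₂)/(z₂ − z₁) = (0.8416·25 − (-0.9542)·45)/1.796 = 35.627.
Then σ = (x₂ − x₁)/(z₂ − z₁) = (45 − 25)/1.796 = 11.137.
Precision τ = 1/σ² = 1/11.14² = 0.00806.

μ = 35.627, τ = 0.00806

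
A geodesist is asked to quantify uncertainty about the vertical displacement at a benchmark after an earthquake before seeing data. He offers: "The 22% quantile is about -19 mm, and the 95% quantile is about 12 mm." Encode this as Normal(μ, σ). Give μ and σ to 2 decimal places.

The p-quantile of Normal(μ,σ) is μ + z_p·σ, with z_{0.22} = -0.7722 and z_{0.95} = 1.645.
Eliminate σ: μ = (z₂·x₁ − z₁·x₂)/(z₂ − z₁) = (1.645·-19 − (-0.7722)·12)/2.417 = -9.10.
Then σ = (x₂ − x₁)/(z₂ − z₁) = (12 − -19)/2.417 = 12.83.

μ = -9.10, σ = 12.83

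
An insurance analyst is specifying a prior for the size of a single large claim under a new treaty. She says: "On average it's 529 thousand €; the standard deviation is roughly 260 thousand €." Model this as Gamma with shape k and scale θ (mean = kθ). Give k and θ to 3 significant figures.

For Gamma(k, scale θ): mean = kθ, variance = kθ², so CV = 1/√k.
CV = SD/mean = 260/529 = 0.4915, hence k = 1/CV² = 4.14.
Then θ = mean/k = 529/4.14 = 128.

k ≈ 4.14, θ ≈ 128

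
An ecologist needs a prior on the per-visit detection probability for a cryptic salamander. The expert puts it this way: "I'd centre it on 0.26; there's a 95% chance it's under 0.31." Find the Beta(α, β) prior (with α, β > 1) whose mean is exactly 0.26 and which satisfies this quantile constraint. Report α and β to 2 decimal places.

With mean 0.26 fixed, write α = 0.26s, β = 0.74s where s = α+β.
Need P(θ < 0.31) = 0.95 under Beta(0.26s, 0.74s). Normal approximation: (q−m)/√(m(1−m)/s) ≈ z_{0.95} = 1.64, so s ≈ 0.26·0.74·(1.64)²/(0.31−0.26)² = 208.2.
At s = 208.2: P(θ<0.31) ≈ 0.946. Adjusting to match 0.95 gives s ≈ 217.93.
So α = 0.26·217.93 ≈ 56.66, β = 0.74·217.93 ≈ 161.27.

α ≈ 56.66, β ≈ 161.27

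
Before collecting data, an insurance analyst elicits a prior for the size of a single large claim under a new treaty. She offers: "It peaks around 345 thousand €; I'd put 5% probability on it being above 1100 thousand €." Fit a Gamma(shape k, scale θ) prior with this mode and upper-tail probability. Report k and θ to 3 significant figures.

k ≈ 2.95, θ ≈ 177

Gamma(k,θ) with k>1 has mode (k−1)θ, so θ = 345/(k−1).
Need P(X < 1100) = 0.95 with θ tied to k this way. Start at k = 2, θ = 345: P(X<1100) ≈ 0.827.
Too low — raise k to concentrate. Iterating converges to k ≈ 2.95.
Then θ = 345/(2.95−1) ≈ 177.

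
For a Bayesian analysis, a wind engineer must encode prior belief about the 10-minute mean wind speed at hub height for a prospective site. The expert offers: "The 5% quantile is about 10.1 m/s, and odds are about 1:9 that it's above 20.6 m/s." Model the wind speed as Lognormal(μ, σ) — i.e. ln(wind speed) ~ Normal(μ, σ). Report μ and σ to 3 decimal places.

μ ≈ 2.713, σ ≈ 0.244

If T ~ Lognormal(μ,σ) then ln T ~ Normal(μ,σ), so the p-quantile of ln T is μ + z_p·σ.
ln(10.1) = 2.313 and ln(20.6) = 3.025; z_{0.05} = -1.645, z_{0.9} = 1.282.
σ = (3.025 − 2.313)/(1.282 − (-1.645)) = 0.244.
μ = 2.313 − (-1.645)·0.244 = 2.713.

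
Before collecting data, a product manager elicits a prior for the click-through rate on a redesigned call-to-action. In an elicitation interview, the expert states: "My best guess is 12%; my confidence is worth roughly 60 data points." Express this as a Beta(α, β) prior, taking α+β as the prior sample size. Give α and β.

Under the effective-sample-size interpretation, Beta(α, β) has prior mean α/(α+β) and prior sample size α+β.
So α+β = 60 and α/(α+β) = 0.12, giving α = 0.12·60 = 7.2 and β = 60 − 7.2 = 52.8.

α = 7.2, β = 52.8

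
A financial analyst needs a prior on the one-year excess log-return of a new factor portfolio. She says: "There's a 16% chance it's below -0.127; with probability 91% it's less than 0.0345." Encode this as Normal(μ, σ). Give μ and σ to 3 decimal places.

For Normal(μ,σ), the p-quantile is μ + z_p·σ. Here z_{0.16} = -0.9945, z_{0.91} = 1.341.
So -0.127 = μ − 0.9945σ and 0.0345 = μ + 1.341σ.
Subtracting: σ = (0.0345 − -0.127)/(1.341 − (-0.9945)) = 0.069.
Then μ = -0.127 − (-0.9945)·0.069 = -0.058.

μ = -0.058, σ = 0.069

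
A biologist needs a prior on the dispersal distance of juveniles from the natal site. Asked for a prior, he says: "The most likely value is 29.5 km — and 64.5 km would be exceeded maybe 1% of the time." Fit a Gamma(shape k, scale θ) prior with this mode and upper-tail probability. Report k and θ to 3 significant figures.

Gamma(k,θ) with k>1 has mode (k−1)θ, so θ = 29.5/(k−1).
Need P(X < 64.5) = 0.99 with θ tied to k this way. Start at k = 2, θ = 29.5: P(X<64.5) ≈ 0.642.
Too low — raise k to concentrate. Iterating converges to k ≈ 8.89.
Then θ = 29.5/(8.89−1) ≈ 3.74.

k ≈ 8.89, θ ≈ 3.74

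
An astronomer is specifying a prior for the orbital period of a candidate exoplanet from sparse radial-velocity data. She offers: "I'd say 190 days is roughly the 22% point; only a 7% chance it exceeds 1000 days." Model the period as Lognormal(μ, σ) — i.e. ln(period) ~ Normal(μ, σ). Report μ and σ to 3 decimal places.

μ ≈ 5.817, σ ≈ 0.739

If T ~ Lognormal(μ,σ) then ln T ~ Normal(μ,σ), so the p-quantile of ln T is μ + z_p·σ.
ln(190) = 5.247 and ln(1000) = 6.908; z_{0.22} = -0.7722, z_{0.93} = 1.476.
σ = (6.908 − 5.247)/(1.476 − (-0.7722)) = 0.739.
μ = 5.247 − (-0.7722)·0.739 = 5.817.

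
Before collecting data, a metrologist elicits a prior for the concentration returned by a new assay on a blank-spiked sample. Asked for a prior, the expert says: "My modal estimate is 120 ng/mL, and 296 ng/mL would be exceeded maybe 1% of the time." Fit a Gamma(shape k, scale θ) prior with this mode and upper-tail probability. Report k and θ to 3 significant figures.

k ≈ 6.77, θ ≈ 20.8

Gamma(k,θ) with k>1 has mode (k−1)θ, so θ = 120/(k−1).
Need P(X < 296) = 0.99 with θ tied to k this way. Start at k = 2, θ = 120: P(X<296) ≈ 0.706.
Too low — raise k to concentrate. Iterating converges to k ≈ 6.77.
Then θ = 120/(6.77−1) ≈ 20.8.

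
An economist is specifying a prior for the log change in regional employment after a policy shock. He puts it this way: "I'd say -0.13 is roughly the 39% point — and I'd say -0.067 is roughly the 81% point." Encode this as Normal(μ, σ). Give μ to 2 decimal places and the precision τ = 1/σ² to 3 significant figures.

μ = -0.11, τ = 337

The p-quantile of Normal(μ,σ) is μ + z_p·σ, with z_{0.39} = -0.2793 and z_{0.81} = 0.8779.
Eliminate σ: μ = (z₂·x₁ − z₁·x₂)/(z₂ − z₁) = (0.8779·-0.13 − (-0.2793)·-0.067)/1.157 = -0.11.
Then σ = (x₂ − x₁)/(z₂ − z₁) = (-0.067 − -0.13)/1.157 = 0.05.
Precision τ = 1/σ² = 1/0.05444² = 337.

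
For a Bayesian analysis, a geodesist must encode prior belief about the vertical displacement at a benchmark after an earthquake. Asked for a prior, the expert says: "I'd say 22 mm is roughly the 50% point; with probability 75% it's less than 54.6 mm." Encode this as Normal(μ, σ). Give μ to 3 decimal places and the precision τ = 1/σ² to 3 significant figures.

μ = 22.000, τ = 0.000428

The p-quantile of Normal(μ,σ) is μ + z_p·σ, with z_{0.5} = 0 and z_{0.75} = 0.6745.
Eliminate σ: μ = (z₂·x₁ − z₁·x₂)/(z₂ − z₁) = (0.6745·22 − (0)·54.6)/0.6745 = 22.000.
Then σ = (x₂ − x₁)/(z₂ − z₁) = (54.6 − 22)/0.6745 = 48.333.
Precision τ = 1/σ² = 1/48.33² = 0.000428.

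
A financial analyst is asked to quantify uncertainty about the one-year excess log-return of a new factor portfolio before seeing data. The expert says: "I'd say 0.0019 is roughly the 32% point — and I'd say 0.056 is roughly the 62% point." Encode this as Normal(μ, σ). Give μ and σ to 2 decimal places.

μ = 0.03, σ = 0.07

For Normal(μ,σ), the p-quantile is μ + z_p·σ. Here z_{0.32} = -0.4677, z_{0.62} = 0.3055.
So 0.0019 = μ − 0.4677σ and 0.056 = μ + 0.3055σ.
Subtracting: σ = (0.056 − 0.0019)/(0.3055 − (-0.4677)) = 0.07.
Then μ = 0.0019 − (-0.4677)·0.07 = 0.03.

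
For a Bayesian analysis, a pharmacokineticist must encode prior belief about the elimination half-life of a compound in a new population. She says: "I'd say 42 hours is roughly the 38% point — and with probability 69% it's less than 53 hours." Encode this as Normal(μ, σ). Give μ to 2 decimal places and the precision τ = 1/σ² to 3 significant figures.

μ = 46.19, τ = 0.00531

For Normal(μ,σ), the p-quantile is μ + z_p·σ. Here z_{0.38} = -0.3055, z_{0.69} = 0.4959.
So 42 = μ − 0.3055σ and 53 = μ + 0.4959σ.
Subtracting: σ = (53 − 42)/(0.4959 − (-0.3055)) = 13.73.
Then μ = 42 − (-0.3055)·13.73 = 46.19.
Precision τ = 1/σ² = 1/13.73² = 0.00531.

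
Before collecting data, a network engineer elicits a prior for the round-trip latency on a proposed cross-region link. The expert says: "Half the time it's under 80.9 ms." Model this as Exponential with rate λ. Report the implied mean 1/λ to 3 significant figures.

Exponential median = ln 2 / λ, so λ = ln 2 / 80.9 = 0.00857.
Mean = 1/λ = 117 ms.

mean ≈ 117 ms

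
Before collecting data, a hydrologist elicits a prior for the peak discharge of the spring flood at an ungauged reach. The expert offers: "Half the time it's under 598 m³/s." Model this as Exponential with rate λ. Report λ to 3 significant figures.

Exponential median = ln 2 / λ, so λ = ln 2 / 598.0 = 0.00116.

λ ≈ 0.00116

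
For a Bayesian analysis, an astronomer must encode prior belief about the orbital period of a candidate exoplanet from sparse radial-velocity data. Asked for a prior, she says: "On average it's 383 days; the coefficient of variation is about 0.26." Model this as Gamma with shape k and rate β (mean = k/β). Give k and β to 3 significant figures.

For Gamma(k, rate β): mean = k/β, variance = k/β², so CV = 1/√k.
CV = 0.26, hence k = 1/CV² = 14.8.
Then β = k/mean = 14.8/383 = 0.0386.

k ≈ 14.8, β ≈ 0.0386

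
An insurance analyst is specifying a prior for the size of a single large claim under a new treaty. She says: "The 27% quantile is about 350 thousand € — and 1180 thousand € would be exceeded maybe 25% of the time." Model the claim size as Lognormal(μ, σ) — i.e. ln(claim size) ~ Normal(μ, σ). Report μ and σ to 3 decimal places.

μ ≈ 6.436, σ ≈ 0.944

If T ~ Lognormal(μ,σ) then ln T ~ Normal(μ,σ), so the p-quantile of ln T is μ + z_p·σ.
ln(350) = 5.858 and ln(1180) = 7.073; z_{0.27} = -0.6128, z_{0.75} = 0.6745.
σ = (7.073 − 5.858)/(0.6745 − (-0.6128)) = 0.944.
μ = 5.858 − (-0.6128)·0.944 = 6.436.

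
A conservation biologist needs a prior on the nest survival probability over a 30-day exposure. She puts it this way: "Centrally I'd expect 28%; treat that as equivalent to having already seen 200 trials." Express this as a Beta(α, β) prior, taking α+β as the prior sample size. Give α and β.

α = 56, β = 144

Under the effective-sample-size interpretation, Beta(α, β) has prior mean α/(α+β) and prior sample size α+β.
So α+β = 200 and α/(α+β) = 0.28, giving α = 0.28·200 = 56 and β = 200 − 56 = 144.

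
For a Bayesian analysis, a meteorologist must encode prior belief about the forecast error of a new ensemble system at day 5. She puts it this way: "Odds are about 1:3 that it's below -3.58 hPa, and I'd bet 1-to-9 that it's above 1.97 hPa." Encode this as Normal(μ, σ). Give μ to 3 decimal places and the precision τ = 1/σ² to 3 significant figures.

The p-quantile of Normal(μ,σ) is μ + z_p·σ, with z_{0.25} = -0.6745 and z_{0.9} = 1.282.
Eliminate σ: μ = (z₂·x₁ − z₁·x₂)/(z₂ − z₁) = (1.282·-3.58 − (-0.6745)·1.97)/1.956 = -1.666.
Then σ = (x₂ − x₁)/(z₂ − z₁) = (1.97 − -3.58)/1.956 = 2.837.
Precision τ = 1/σ² = 1/2.837² = 0.124.

μ = -1.666, τ = 0.124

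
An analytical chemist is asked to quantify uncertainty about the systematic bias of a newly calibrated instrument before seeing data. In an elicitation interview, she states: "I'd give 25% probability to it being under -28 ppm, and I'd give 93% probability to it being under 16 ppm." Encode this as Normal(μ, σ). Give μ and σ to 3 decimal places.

μ = -14.198, σ = 20.462

The p-quantile of Normal(μ,σ) is μ + z_p·σ, with z_{0.25} = -0.6745 and z_{0.93} = 1.476.
Eliminate σ: μ = (z₂·x₁ − z₁·x₂)/(z₂ − z₁) = (1.476·-28 − (-0.6745)·16)/2.15 = -14.198.
Then σ = (x₂ − x₁)/(z₂ − z₁) = (16 − -28)/2.15 = 20.462.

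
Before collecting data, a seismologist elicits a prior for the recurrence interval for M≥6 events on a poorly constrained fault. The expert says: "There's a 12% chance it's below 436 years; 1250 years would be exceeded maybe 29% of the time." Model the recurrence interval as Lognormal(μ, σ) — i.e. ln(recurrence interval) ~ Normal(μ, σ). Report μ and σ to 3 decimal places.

μ ≈ 6.794, σ ≈ 0.609

If T ~ Lognormal(μ,σ) then ln T ~ Normal(μ,σ), so the p-quantile of ln T is μ + z_p·σ.
ln(436) = 6.078 and ln(1250) = 7.131; z_{0.12} = -1.175, z_{0.71} = 0.5534.
σ = (7.131 − 6.078)/(0.5534 − (-1.175)) = 0.609.
μ = 6.078 − (-1.175)·0.609 = 6.794.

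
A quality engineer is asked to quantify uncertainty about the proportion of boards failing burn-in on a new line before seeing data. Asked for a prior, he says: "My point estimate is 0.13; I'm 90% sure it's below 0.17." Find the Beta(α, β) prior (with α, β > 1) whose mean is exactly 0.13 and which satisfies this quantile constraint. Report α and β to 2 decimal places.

α ≈ 15.90, β ≈ 106.40

With mean 0.13 fixed, write α = 0.13s, β = 0.87s where s = α+β.
Need P(θ < 0.17) = 0.9 under Beta(0.13s, 0.87s). Normal approximation: (q−m)/√(m(1−m)/s) ≈ z_{0.9} = 1.28, so s ≈ 0.13·0.87·(1.28)²/(0.17−0.13)² = 116.1.
At s = 116.1: P(θ<0.17) ≈ 0.895. Adjusting to match 0.9 gives s ≈ 122.30.
So α = 0.13·122.30 ≈ 15.90, β = 0.87·122.30 ≈ 106.40.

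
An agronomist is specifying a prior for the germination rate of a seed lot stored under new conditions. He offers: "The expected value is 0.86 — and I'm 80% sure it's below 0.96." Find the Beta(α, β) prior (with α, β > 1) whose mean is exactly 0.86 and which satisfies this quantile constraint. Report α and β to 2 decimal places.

α ≈ 6.84, β ≈ 1.11

With mean 0.86 fixed, write α = 0.86s, β = 0.14s where s = α+β.
Need P(θ < 0.96) = 0.8 under Beta(0.86s, 0.14s). Normal approximation: (q−m)/√(m(1−m)/s) ≈ z_{0.8} = 0.842, so s ≈ 0.86·0.14·(0.842)²/(0.96−0.86)² = 8.5.
At s = 8.5: P(θ<0.96) ≈ 0.814. Adjusting to match 0.8 gives s ≈ 7.96.
So α = 0.86·7.96 ≈ 6.84, β = 0.14·7.96 ≈ 1.11.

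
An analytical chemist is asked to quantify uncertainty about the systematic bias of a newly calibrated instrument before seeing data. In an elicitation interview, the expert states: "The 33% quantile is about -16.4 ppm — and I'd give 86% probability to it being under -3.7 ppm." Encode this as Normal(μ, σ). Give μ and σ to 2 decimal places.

For Normal(μ,σ), the p-quantile is μ + z_p·σ. Here z_{0.33} = -0.4399, z_{0.86} = 1.08.
So -16.4 = μ − 0.4399σ and -3.7 = μ + 1.08σ.
Subtracting: σ = (-3.7 − -16.4)/(1.08 − (-0.4399)) = 8.35.
Then μ = -16.4 − (-0.4399)·8.35 = -12.72.

μ = -12.72, σ = 8.35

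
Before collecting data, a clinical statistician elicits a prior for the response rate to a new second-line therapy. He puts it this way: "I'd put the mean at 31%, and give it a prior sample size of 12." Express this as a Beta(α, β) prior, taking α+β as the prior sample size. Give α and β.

α = 3.72, β = 8.28

Under the effective-sample-size interpretation, Beta(α, β) has prior mean α/(α+β) and prior sample size α+β.
So α+β = 12 and α/(α+β) = 0.31, giving α = 0.31·12 = 3.72 and β = 12 − 3.72 = 8.28.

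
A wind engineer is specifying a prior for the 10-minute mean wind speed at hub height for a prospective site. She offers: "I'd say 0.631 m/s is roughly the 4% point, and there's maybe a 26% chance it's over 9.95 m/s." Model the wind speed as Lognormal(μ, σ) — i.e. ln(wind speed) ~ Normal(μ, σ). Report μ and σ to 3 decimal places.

μ ≈ 1.556, σ ≈ 1.152

If T ~ Lognormal(μ,σ) then ln T ~ Normal(μ,σ), so the p-quantile of ln T is μ + z_p·σ.
ln(0.631) = -0.4604 and ln(9.95) = 2.298; z_{0.04} = -1.751, z_{0.74} = 0.6433.
σ = (2.298 − -0.4604)/(0.6433 − (-1.751)) = 1.152.
μ = -0.4604 − (-1.751)·1.152 = 1.556.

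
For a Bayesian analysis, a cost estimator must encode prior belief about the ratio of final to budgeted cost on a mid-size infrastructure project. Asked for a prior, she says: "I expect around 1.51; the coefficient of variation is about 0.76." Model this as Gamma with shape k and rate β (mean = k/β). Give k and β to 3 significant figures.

k ≈ 1.73, β ≈ 1.15

For Gamma(k, rate β): mean = k/β, variance = k/β², so CV = 1/√k.
CV = 0.76, hence k = 1/CV² = 1.73.
Then β = k/mean = 1.73/1.51 = 1.15.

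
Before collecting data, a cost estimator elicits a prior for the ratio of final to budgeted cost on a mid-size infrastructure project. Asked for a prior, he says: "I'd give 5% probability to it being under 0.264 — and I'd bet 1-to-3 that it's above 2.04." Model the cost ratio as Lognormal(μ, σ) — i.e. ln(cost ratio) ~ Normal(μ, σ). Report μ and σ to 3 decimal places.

If T ~ Lognormal(μ,σ) then ln T ~ Normal(μ,σ), so the p-quantile of ln T is μ + z_p·σ.
ln(0.264) = -1.332 and ln(2.04) = 0.7129; z_{0.05} = -1.645, z_{0.75} = 0.6745.
σ = (0.7129 − -1.332)/(0.6745 − (-1.645)) = 0.882.
μ = -1.332 − (-1.645)·0.882 = 0.118.

μ ≈ 0.118, σ ≈ 0.882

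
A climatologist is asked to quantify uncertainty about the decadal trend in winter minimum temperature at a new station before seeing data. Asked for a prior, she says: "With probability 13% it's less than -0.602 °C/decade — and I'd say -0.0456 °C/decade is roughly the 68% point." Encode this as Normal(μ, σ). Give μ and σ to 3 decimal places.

μ = -0.209, σ = 0.349

The p-quantile of Normal(μ,σ) is μ + z_p·σ, with z_{0.13} = -1.126 and z_{0.68} = 0.4677.
Eliminate σ: μ = (z₂·x₁ − z₁·x₂)/(z₂ − z₁) = (0.4677·-0.602 − (-1.126)·-0.0456)/1.594 = -0.209.
Then σ = (x₂ − x₁)/(z₂ − z₁) = (-0.0456 − -0.602)/1.594 = 0.349.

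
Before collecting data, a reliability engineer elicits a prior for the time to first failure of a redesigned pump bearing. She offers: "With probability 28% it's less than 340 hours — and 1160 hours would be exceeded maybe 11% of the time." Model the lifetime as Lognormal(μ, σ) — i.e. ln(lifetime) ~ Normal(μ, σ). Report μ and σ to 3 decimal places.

μ ≈ 6.224, σ ≈ 0.678

If T ~ Lognormal(μ,σ) then ln T ~ Normal(μ,σ), so the p-quantile of ln T is μ + z_p·σ.
ln(340) = 5.829 and ln(1160) = 7.056; z_{0.28} = -0.5828, z_{0.89} = 1.227.
σ = (7.056 − 5.829)/(1.227 − (-0.5828)) = 0.678.
μ = 5.829 − (-0.5828)·0.678 = 6.224.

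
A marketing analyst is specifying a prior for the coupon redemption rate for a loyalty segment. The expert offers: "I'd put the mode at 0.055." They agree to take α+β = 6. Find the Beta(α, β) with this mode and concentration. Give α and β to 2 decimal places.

For α,β > 1 the Beta mode is (α−1)/(α+β−2). With α+β = 6, the mode is (α−1)/4.
Set (α−1)/4 = 0.055 → α = 1 + 0.055·4 = 1.22.
β = 6 − α = 4.78.

α = 1.22, β = 4.78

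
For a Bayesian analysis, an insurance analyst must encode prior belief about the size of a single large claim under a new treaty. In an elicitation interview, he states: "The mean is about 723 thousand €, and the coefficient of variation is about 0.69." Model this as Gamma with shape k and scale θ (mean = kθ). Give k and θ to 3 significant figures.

For Gamma(k, scale θ): mean = kθ, variance = kθ², so CV = 1/√k.
CV = 0.69, hence k = 1/CV² = 2.1.
Then θ = mean/k = 723/2.1 = 344.

k ≈ 2.1, θ ≈ 344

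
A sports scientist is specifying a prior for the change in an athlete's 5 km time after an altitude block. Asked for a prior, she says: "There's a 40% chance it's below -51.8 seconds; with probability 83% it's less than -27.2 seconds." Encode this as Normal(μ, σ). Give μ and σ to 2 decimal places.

μ = -46.64, σ = 20.37

For Normal(μ,σ), the p-quantile is μ + z_p·σ. Here z_{0.4} = -0.2533, z_{0.83} = 0.9542.
So -51.8 = μ − 0.2533σ and -27.2 = μ + 0.9542σ.
Subtracting: σ = (-27.2 − -51.8)/(0.9542 − (-0.2533)) = 20.37.
Then μ = -51.8 − (-0.2533)·20.37 = -46.64.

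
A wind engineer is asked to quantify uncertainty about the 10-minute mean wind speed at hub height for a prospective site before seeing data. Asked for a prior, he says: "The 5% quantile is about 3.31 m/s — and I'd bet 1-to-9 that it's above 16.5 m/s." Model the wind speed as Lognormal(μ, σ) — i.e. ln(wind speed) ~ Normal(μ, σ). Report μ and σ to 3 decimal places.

μ ≈ 2.100, σ ≈ 0.549

If T ~ Lognormal(μ,σ) then ln T ~ Normal(μ,σ), so the p-quantile of ln T is μ + z_p·σ.
ln(3.31) = 1.197 and ln(16.5) = 2.803; z_{0.05} = -1.645, z_{0.9} = 1.282.
σ = (2.803 − 1.197)/(1.282 − (-1.645)) = 0.549.
μ = 1.197 − (-1.645)·0.549 = 2.100.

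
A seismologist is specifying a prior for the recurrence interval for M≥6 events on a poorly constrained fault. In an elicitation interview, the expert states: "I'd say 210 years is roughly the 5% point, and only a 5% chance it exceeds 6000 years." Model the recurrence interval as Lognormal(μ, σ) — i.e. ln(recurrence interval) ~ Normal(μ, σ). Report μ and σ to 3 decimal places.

μ ≈ 7.023, σ ≈ 1.019

If T ~ Lognormal(μ,σ) then ln T ~ Normal(μ,σ), so the p-quantile of ln T is μ + z_p·σ.
ln(210) = 5.347 and ln(6000) = 8.7; z_{0.05} = -1.645, z_{0.95} = 1.645.
σ = (8.7 − 5.347)/(1.645 − (-1.645)) = 1.019.
μ = 5.347 − (-1.645)·1.019 = 7.023.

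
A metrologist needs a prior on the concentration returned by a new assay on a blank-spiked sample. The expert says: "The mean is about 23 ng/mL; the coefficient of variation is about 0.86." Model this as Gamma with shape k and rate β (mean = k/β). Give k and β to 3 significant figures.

k ≈ 1.35, β ≈ 0.0588

For Gamma(k, rate β): mean = k/β, variance = k/β², so CV = 1/√k.
CV = 0.86, hence k = 1/CV² = 1.35.
Then β = k/mean = 1.35/23 = 0.0588.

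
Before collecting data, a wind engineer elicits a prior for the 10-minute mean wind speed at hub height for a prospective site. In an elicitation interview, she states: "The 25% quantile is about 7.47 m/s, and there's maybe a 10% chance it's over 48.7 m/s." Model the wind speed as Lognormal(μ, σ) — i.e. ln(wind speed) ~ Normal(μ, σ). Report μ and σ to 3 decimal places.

If T ~ Lognormal(μ,σ) then ln T ~ Normal(μ,σ), so the p-quantile of ln T is μ + z_p·σ.
ln(7.47) = 2.011 and ln(48.7) = 3.886; z_{0.25} = -0.6745, z_{0.9} = 1.282.
σ = (3.886 − 2.011)/(1.282 − (-0.6745)) = 0.958.
μ = 2.011 − (-0.6745)·0.958 = 2.657.

μ ≈ 2.657, σ ≈ 0.958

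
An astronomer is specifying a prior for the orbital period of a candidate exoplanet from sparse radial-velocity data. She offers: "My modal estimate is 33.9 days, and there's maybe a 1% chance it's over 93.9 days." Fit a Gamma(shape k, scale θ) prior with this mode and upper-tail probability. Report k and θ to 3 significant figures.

k ≈ 5.42, θ ≈ 7.67

Gamma(k,θ) with k>1 has mode (k−1)θ, so θ = 33.9/(k−1).
Need P(X < 93.9) = 0.99 with θ tied to k this way. Start at k = 2, θ = 33.9: P(X<93.9) ≈ 0.764.
Too low — raise k to concentrate. Iterating converges to k ≈ 5.42.
Then θ = 33.9/(5.42−1) ≈ 7.67.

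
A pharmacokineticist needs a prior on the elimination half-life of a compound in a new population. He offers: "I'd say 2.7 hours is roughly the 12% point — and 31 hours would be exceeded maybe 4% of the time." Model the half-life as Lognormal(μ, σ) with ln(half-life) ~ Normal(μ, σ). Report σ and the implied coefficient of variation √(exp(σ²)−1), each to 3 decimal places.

If T ~ Lognormal(μ,σ) then ln T ~ Normal(μ,σ), so the p-quantile of ln T is μ + z_p·σ.
ln(2.7) = 0.9933 and ln(31) = 3.434; z_{0.12} = -1.175, z_{0.96} = 1.751.
σ = (3.434 − 0.9933)/(1.751 − (-1.175)) = 0.834.
μ = 0.9933 − (-1.175)·0.834 = 1.973.
CV = √(exp(σ²)−1) = √(exp(0.6960)−1) = 1.003.

σ ≈ 0.834, CV ≈ 1.003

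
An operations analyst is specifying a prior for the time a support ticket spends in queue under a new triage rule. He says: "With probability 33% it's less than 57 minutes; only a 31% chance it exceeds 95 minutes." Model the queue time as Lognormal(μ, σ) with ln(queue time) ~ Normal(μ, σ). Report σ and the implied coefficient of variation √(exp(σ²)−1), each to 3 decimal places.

σ ≈ 0.546, CV ≈ 0.589

If T ~ Lognormal(μ,σ) then ln T ~ Normal(μ,σ), so the p-quantile of ln T is μ + z_p·σ.
ln(57) = 4.043 and ln(95) = 4.554; z_{0.33} = -0.4399, z_{0.69} = 0.4959.
σ = (4.554 − 4.043)/(0.4959 − (-0.4399)) = 0.546.
μ = 4.043 − (-0.4399)·0.546 = 4.283.
CV = √(exp(σ²)−1) = √(exp(0.2980)−1) = 0.589.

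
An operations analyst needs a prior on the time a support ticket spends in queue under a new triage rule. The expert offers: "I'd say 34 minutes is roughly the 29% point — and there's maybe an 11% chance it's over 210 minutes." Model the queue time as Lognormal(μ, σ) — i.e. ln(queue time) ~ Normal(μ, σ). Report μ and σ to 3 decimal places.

If T ~ Lognormal(μ,σ) then ln T ~ Normal(μ,σ), so the p-quantile of ln T is μ + z_p·σ.
ln(34) = 3.526 and ln(210) = 5.347; z_{0.29} = -0.5534, z_{0.89} = 1.227.
σ = (5.347 − 3.526)/(1.227 − (-0.5534)) = 1.023.
μ = 3.526 − (-0.5534)·1.023 = 4.092.

μ ≈ 4.092, σ ≈ 1.023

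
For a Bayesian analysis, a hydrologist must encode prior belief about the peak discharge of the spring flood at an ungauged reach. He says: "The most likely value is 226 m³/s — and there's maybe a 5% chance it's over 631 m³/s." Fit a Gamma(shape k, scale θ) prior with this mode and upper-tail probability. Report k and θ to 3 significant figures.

Gamma(k,θ) with k>1 has mode (k−1)θ, so θ = 226/(k−1).
Need P(X < 631) = 0.95 with θ tied to k this way. Start at k = 2, θ = 226: P(X<631) ≈ 0.768.
Too low — raise k to concentrate. Iterating converges to k ≈ 3.54.
Then θ = 226/(3.54−1) ≈ 89.

k ≈ 3.54, θ ≈ 89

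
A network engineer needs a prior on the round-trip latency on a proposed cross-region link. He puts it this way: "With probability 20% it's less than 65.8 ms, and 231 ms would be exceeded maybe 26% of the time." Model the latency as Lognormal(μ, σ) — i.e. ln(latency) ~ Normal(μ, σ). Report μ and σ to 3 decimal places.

If T ~ Lognormal(μ,σ) then ln T ~ Normal(μ,σ), so the p-quantile of ln T is μ + z_p·σ.
ln(65.8) = 4.187 and ln(231) = 5.442; z_{0.2} = -0.8416, z_{0.74} = 0.6433.
σ = (5.442 − 4.187)/(0.6433 − (-0.8416)) = 0.846.
μ = 4.187 − (-0.8416)·0.846 = 4.898.

μ ≈ 4.898, σ ≈ 0.846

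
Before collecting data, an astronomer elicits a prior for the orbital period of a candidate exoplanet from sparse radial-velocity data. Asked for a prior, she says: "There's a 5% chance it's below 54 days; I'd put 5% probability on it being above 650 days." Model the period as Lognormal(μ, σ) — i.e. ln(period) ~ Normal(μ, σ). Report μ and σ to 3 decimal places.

μ ≈ 5.233, σ ≈ 0.756

If T ~ Lognormal(μ,σ) then ln T ~ Normal(μ,σ), so the p-quantile of ln T is μ + z_p·σ.
ln(54) = 3.989 and ln(650) = 6.477; z_{0.05} = -1.645, z_{0.95} = 1.645.
σ = (6.477 − 3.989)/(1.645 − (-1.645)) = 0.756.
μ = 3.989 − (-1.645)·0.756 = 5.233.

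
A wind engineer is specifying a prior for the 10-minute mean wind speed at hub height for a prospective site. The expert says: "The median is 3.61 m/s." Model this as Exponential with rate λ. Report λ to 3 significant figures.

λ ≈ 0.192

Exponential median = ln 2 / λ, so λ = ln 2 / 3.61 = 0.192.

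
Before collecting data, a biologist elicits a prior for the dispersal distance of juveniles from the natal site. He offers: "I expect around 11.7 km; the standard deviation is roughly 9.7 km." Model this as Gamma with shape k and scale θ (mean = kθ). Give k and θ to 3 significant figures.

For Gamma(k, scale θ): mean = kθ, variance = kθ², so CV = 1/√k.
CV = SD/mean = 9.7/11.7 = 0.8291, hence k = 1/CV² = 1.45.
Then θ = mean/k = 11.7/1.45 = 8.04.

k ≈ 1.45, θ ≈ 8.04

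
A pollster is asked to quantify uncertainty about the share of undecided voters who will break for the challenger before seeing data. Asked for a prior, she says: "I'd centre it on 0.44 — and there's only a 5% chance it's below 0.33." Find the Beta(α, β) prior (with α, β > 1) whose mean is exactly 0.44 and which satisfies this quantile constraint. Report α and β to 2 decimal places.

With mean 0.44 fixed, write α = 0.44s, β = 0.56s where s = α+β.
Need P(θ < 0.33) = 0.05 under Beta(0.44s, 0.56s). Normal approximation: (q−m)/√(m(1−m)/s) ≈ z_{0.05} = -1.64, so s ≈ 0.44·0.56·(-1.64)²/(0.33−0.44)² = 55.1.
At s = 55.1: P(θ<0.33) ≈ 0.047. Adjusting to match 0.05 gives s ≈ 52.93.
So α = 0.44·52.93 ≈ 23.29, β = 0.56·52.93 ≈ 29.64.

α ≈ 23.29, β ≈ 29.64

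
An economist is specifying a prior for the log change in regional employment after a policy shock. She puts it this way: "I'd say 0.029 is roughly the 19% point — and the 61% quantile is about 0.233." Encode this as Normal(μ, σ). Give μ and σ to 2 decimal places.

μ = 0.18, σ = 0.18

For Normal(μ,σ), the p-quantile is μ + z_p·σ. Here z_{0.19} = -0.8779, z_{0.61} = 0.2793.
So 0.029 = μ − 0.8779σ and 0.233 = μ + 0.2793σ.
Subtracting: σ = (0.233 − 0.029)/(0.2793 − (-0.8779)) = 0.18.
Then μ = 0.029 − (-0.8779)·0.18 = 0.18.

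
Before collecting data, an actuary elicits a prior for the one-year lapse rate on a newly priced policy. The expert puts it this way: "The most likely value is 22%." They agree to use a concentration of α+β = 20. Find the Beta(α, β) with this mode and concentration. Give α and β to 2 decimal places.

α = 4.96, β = 15.04

For α,β > 1 the Beta mode is (α−1)/(α+β−2). With α+β = 20, the mode is (α−1)/18.
Set (α−1)/18 = 0.22 → α = 1 + 0.22·18 = 4.96.
β = 20 − α = 15.04.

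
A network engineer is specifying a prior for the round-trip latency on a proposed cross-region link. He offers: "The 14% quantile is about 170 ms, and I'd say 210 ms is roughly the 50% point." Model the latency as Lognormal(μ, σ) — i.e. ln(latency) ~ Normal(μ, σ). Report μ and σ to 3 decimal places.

If T ~ Lognormal(μ,σ) then ln T ~ Normal(μ,σ), so the p-quantile of ln T is μ + z_p·σ.
ln(170) = 5.136 and ln(210) = 5.347; z_{0.14} = -1.08, z_{0.5} = 0.
σ = (5.347 − 5.136)/(0 − (-1.08)) = 0.196.
μ = 5.136 − (-1.08)·0.196 = 5.347.

μ ≈ 5.347, σ ≈ 0.196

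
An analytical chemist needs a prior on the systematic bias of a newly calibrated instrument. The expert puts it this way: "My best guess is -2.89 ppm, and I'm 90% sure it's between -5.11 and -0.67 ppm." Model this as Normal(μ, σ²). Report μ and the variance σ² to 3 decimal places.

A symmetric 90% interval runs μ ± z·σ with z = 1.645.
Half-width = 2.22, so σ = 2.22/1.645 = 1.3497 and σ² = 1.822.
μ is the stated best guess, -2.890.

μ = -2.890, σ² = 1.822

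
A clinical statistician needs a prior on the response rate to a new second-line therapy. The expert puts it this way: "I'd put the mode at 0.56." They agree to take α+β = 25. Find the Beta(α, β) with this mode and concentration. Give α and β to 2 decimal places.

α = 13.88, β = 11.12

For α,β > 1 the Beta mode is (α−1)/(α+β−2). With α+β = 25, the mode is (α−1)/23.
Set (α−1)/23 = 0.56 → α = 1 + 0.56·23 = 13.88.
β = 25 − α = 11.12.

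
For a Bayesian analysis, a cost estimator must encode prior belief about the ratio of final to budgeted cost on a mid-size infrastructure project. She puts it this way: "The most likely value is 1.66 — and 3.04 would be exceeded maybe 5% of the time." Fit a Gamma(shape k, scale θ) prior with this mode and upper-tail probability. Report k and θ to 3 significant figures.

Gamma(k,θ) with k>1 has mode (k−1)θ, so θ = 1.66/(k−1).
Need P(X < 3.04) = 0.95 with θ tied to k this way. Start at k = 2, θ = 1.66: P(X<3.04) ≈ 0.546.
Too low — raise k to concentrate. Iterating converges to k ≈ 8.61.
Then θ = 1.66/(8.61−1) ≈ 0.218.

k ≈ 8.61, θ ≈ 0.218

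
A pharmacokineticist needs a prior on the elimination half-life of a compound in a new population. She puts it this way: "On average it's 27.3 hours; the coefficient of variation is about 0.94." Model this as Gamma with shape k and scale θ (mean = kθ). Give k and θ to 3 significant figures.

For Gamma(k, scale θ): mean = kθ, variance = kθ², so CV = 1/√k.
CV = 0.94, hence k = 1/CV² = 1.13.
Then θ = mean/k = 27.3/1.13 = 24.1.

k ≈ 1.13, θ ≈ 24.1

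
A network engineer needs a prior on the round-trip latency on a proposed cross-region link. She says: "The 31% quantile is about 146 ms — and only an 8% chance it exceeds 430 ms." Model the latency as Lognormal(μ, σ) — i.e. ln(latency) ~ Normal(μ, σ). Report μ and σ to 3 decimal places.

If T ~ Lognormal(μ,σ) then ln T ~ Normal(μ,σ), so the p-quantile of ln T is μ + z_p·σ.
ln(146) = 4.984 and ln(430) = 6.064; z_{0.31} = -0.4959, z_{0.92} = 1.405.
σ = (6.064 − 4.984)/(1.405 − (-0.4959)) = 0.568.
μ = 4.984 − (-0.4959)·0.568 = 5.265.

μ ≈ 5.265, σ ≈ 0.568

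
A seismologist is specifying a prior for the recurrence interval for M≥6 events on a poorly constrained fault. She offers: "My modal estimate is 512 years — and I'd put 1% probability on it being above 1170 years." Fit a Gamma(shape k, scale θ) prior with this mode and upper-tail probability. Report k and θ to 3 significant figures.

Gamma(k,θ) with k>1 has mode (k−1)θ, so θ = 512/(k−1).
Need P(X < 1170) = 0.99 with θ tied to k this way. Start at k = 2, θ = 512: P(X<1170) ≈ 0.666.
Too low — raise k to concentrate. Iterating converges to k ≈ 8.
Then θ = 512/(8−1) ≈ 73.1.

k ≈ 8, θ ≈ 73.1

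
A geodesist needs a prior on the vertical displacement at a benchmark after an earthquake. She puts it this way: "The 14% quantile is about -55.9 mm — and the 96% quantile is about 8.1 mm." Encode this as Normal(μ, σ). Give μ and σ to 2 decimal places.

The p-quantile of Normal(μ,σ) is μ + z_p·σ, with z_{0.14} = -1.08 and z_{0.96} = 1.751.
Eliminate σ: μ = (z₂·x₁ − z₁·x₂)/(z₂ − z₁) = (1.751·-55.9 − (-1.08)·8.1)/2.831 = -31.48.
Then σ = (x₂ − x₁)/(z₂ − z₁) = (8.1 − -55.9)/2.831 = 22.61.

μ = -31.48, σ = 22.61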